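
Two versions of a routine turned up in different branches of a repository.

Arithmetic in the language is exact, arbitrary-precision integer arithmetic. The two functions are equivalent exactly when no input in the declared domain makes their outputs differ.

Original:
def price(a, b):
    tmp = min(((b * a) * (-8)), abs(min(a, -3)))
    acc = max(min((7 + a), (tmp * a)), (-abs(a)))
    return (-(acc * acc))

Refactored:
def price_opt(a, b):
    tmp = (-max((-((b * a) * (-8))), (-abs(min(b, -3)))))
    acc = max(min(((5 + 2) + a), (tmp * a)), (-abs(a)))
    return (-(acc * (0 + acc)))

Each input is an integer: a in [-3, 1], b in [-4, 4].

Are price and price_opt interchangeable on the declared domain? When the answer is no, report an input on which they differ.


Evaluate both at a=1, b=-4.
price: tmp becomes 3; next acc becomes 3; next final value -9
price_opt: tmp becomes 4; next acc becomes 4; next final value -16
-9 and -16 differ, so these are not the same function on this domain.
verdict: not equivalent; witness: a=1, b=-4


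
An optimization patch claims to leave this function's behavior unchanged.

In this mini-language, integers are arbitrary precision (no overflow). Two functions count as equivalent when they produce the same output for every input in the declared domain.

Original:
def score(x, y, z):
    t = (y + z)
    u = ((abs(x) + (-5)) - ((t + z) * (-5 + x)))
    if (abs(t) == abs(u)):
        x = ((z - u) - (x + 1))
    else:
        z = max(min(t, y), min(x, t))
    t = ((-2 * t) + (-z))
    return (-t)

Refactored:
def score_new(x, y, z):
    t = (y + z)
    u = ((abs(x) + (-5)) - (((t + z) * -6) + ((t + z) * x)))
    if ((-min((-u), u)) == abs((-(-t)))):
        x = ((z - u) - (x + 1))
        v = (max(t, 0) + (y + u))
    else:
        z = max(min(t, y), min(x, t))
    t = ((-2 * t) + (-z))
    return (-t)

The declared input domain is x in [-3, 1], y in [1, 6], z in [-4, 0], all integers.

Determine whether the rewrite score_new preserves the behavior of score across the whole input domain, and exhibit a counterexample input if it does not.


On input x=-1, y=3, z=-1, score returns 3 while score_new returns 6.
verdict: not equivalent; witness: x=-1, y=3, z=-1


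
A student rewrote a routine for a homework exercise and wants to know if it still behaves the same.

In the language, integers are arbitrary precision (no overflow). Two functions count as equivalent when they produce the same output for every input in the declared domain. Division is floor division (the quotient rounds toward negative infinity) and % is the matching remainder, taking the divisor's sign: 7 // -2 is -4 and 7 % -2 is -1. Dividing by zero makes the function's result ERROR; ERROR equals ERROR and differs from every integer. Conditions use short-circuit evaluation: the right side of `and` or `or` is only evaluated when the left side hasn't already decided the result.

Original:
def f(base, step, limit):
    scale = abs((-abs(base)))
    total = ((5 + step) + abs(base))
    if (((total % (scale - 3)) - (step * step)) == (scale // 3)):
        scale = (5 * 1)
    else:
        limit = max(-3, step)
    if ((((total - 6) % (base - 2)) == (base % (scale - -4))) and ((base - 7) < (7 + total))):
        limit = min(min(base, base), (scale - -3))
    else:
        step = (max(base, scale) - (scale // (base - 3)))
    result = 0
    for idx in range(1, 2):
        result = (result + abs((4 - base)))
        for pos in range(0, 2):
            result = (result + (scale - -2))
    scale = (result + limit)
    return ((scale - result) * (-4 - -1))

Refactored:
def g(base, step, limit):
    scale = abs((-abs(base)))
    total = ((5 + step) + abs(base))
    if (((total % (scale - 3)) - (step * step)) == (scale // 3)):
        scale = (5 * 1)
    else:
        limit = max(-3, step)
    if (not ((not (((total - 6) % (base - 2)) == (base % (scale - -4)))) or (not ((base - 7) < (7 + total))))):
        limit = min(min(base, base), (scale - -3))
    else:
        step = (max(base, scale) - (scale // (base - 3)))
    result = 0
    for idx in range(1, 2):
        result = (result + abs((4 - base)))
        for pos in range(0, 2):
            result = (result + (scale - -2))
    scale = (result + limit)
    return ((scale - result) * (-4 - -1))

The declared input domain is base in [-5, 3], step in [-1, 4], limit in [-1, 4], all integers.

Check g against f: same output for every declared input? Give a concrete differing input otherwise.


Equivalent — the differences include boolean connective usage differs, yet no declared input distinguishes the two.
Tracing base=-5, step=1, limit=0: f: scale=5, then total=11, then (((total % (scale - 3)) - (step * step)) == (scale // 3)) is false, then limit=1, then ((((total - 6) % (base - 2)) == (base % (scale - -4))) and ((base - 7) < (7 + total))) is false, then step=6, then result=0, then (idx=1), then result=9, then (pos=0), then result=16, then (pos=1), then result=23, then scale=24, then returns -3 | g: scale=5, then total=11, then (((total % (scale - 3)) - (step * step)) == (scale // 3)) is false, then limit=1, then (not ((not (((total - 6) % (base - 2)) == (base % (scale - -4)))) or (not ((base - 7) < (7 + total))))) is false, then step=6, then result=0, then (idx=1), then result=9, then (pos=0), then result=16, then (pos=1), then result=23, then scale=24, then returns -3 — matching result -3.
Every one of the 324 inputs gives matching results.
verdict: equivalent


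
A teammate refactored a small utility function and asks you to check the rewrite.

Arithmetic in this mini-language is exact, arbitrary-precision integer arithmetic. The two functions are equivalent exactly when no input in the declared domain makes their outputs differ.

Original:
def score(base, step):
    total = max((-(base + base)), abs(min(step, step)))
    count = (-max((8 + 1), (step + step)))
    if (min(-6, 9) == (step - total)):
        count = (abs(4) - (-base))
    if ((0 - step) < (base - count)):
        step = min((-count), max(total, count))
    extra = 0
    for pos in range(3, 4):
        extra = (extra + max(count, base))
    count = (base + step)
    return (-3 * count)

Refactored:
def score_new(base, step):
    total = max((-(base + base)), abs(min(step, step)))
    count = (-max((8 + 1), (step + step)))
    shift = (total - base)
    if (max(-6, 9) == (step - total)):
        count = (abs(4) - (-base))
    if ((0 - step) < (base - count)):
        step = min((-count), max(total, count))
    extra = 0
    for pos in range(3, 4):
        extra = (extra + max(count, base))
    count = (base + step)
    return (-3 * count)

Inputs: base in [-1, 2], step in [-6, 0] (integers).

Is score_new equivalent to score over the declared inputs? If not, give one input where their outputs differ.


base=-1, step=-3 yields 12 from score but -6 from score_new.
verdict: not equivalent; witness: base=-1, step=-3


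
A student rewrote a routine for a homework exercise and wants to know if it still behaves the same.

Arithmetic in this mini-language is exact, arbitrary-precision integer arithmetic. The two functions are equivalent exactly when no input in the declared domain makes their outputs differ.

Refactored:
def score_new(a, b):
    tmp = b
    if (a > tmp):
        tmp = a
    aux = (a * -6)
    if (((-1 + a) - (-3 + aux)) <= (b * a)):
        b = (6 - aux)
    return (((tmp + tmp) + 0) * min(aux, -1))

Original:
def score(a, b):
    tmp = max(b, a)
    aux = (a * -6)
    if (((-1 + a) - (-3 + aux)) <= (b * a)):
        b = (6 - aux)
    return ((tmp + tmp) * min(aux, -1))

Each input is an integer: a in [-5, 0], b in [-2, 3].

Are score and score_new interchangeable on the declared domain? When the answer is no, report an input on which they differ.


Comparing the listings, the differences include: statement counts differ; and min/max/abs usage differs; and branching structure differs; and constant usage differs; and arithmetic usage differs; and comparison usage differs.
As a probe, take a=-4, b=0: score runs tmp=0, then aux=24, then (((-1 + a) - (-3 + aux)) <= (b * a)) is true, then b=-18, then returns 0; score_new runs tmp=0, then (a > tmp) is false, then aux=24, then (((-1 + a) - (-3 + aux)) <= (b * a)) is true, then b=-18, then returns 0; both end at 0.
Every one of the 36 inputs gives matching results.
verdict: equivalent


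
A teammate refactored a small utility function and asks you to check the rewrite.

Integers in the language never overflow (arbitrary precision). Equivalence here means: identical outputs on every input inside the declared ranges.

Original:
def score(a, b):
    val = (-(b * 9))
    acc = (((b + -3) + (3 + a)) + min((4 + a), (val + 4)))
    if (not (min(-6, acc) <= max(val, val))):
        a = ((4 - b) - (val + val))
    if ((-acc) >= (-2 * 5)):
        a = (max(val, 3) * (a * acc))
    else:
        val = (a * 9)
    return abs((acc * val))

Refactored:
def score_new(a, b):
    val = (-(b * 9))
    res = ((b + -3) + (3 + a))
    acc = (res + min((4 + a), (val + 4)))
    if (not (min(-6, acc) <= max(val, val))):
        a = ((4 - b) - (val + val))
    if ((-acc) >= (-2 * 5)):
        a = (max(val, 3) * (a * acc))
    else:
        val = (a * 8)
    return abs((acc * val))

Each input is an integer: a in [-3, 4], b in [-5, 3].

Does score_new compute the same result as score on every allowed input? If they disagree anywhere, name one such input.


Run the pair on a=4, b=-1.
score: val := 9 | acc := 11 | (not (min(-6, acc) <= max(val, val))): false | ((-acc) >= (-2 * 5)): false | val := 36 | result 396
score_new: val := 9 | res := 3 | acc := 11 | (not (min(-6, acc) <= max(val, val))): false | ((-acc) >= (-2 * 5)): false | val := 32 | result 352
396 != 352, so the rewrite changes behavior.
verdict: not equivalent; witness: a=4, b=-1


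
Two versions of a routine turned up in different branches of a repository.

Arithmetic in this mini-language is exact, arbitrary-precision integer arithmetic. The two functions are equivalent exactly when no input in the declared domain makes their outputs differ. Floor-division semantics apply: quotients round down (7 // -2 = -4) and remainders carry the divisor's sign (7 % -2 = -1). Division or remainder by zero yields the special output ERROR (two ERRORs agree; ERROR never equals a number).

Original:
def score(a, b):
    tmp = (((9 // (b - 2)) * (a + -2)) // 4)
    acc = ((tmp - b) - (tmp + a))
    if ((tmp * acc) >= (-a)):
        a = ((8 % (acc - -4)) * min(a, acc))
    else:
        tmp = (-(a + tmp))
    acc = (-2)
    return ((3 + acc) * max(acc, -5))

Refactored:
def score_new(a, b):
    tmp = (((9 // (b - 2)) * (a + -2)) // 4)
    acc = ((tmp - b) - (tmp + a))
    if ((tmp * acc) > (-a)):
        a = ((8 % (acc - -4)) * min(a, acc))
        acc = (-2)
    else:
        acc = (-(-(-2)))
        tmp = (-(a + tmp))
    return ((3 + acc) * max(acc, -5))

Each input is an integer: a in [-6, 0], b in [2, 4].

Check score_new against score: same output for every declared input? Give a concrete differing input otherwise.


The edit looks behavioral (`((tmp * acc) >= (-a))` became `((tmp * acc) > (-a))`), but over these ranges it never changes the outcome.
As a probe, take a=-1, b=3: score runs tmp = -7; acc = -2; ((tmp * acc) >= (-a)) -> true; a = 0; acc = -2; return -2; score_new runs tmp = -7; acc = -2; ((tmp * acc) > (-a)) -> true; a = 0; acc = -2; return -2; both end at -2.
An exhaustive pass over the 21 declared inputs shows identical outputs.
verdict: equivalent


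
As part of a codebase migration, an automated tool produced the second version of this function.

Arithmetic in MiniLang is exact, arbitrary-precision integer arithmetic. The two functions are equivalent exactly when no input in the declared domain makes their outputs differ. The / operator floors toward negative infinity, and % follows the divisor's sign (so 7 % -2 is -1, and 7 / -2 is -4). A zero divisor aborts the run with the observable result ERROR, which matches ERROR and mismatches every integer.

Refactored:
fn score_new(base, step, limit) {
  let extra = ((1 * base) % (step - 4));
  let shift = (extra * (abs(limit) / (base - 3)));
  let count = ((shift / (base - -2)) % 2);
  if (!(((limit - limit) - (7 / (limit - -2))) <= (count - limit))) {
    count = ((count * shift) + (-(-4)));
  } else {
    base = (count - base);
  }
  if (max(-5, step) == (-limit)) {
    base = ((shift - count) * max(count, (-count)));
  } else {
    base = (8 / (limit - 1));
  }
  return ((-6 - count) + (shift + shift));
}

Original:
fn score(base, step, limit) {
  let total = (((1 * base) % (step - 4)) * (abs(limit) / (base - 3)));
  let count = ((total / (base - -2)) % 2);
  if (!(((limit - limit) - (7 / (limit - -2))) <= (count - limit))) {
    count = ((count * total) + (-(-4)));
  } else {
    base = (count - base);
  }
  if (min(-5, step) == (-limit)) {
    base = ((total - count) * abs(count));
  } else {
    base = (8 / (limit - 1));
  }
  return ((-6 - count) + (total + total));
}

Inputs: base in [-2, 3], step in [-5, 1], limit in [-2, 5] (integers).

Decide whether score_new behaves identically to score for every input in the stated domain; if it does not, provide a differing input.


Input base=-1, step=-1, limit=1: ERROR from score versus -5 from score_new.
verdict: not equivalent; witness: base=-1, step=-1, limit=1


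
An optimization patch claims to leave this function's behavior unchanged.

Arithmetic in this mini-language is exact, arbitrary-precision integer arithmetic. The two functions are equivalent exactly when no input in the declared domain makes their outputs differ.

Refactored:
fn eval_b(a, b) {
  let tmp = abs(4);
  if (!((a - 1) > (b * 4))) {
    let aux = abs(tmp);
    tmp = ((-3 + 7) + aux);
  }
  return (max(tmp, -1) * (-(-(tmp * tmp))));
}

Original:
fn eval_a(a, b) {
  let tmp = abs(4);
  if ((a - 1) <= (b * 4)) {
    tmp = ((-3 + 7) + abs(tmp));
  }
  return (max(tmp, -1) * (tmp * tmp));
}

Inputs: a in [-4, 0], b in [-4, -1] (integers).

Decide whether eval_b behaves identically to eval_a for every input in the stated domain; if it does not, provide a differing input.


Comparing the listings, the differences include: boolean connective usage differs; comparison usage differs; local variable names differ; statement counts differ.
Tracing a=-1, b=-2: eval_a: tmp becomes 4; next ((a - 1) <= (b * 4)) evaluates to false; next final value 64 | eval_b: tmp becomes 4; next (!((a - 1) > (b * 4))) evaluates to false; next final value 64 — matching result 64.
An exhaustive pass over the 20 declared inputs shows identical outputs.
verdict: equivalent


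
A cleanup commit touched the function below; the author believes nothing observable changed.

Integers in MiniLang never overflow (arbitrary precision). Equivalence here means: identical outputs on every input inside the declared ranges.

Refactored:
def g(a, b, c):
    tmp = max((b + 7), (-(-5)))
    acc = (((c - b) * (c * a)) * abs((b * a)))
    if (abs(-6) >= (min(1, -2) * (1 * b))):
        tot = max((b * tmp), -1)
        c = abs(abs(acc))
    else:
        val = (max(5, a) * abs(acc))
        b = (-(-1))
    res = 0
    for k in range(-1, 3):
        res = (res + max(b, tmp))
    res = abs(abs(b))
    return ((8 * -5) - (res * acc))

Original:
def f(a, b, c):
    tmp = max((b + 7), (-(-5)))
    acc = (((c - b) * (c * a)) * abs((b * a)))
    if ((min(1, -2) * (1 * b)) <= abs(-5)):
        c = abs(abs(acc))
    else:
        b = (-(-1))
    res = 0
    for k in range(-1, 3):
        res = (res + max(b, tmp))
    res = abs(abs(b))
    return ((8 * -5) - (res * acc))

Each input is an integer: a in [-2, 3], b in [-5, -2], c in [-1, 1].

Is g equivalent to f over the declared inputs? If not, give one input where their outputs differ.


These are not equivalent — on a=-2, b=-3, c=-1 the outputs split (-64 vs -112).
f: tmp becomes 5; next acc becomes 24; next ((min(1, -2) * (1 * b)) <= abs(-5)) evaluates to false; next b becomes 1; next res becomes 0; next at k=-1:; next res becomes 5; next at k=0:; next res becomes 10; next at k=1:; next res becomes 15; next at k=2:; next res becomes 20; next res becomes 1; next final value -64
g: tmp becomes 5; next acc becomes 24; next (abs(-6) >= (min(1, -2) * (1 * b))) evaluates to true; next tot becomes -1; next c becomes 24; next res becomes 0; next at k=-1:; next res becomes 5; next at k=0:; next res becomes 10; next at k=1:; next res becomes 15; next at k=2:; next res becomes 20; next res becomes 3; next final value -112
verdict: not equivalent; witness: a=-2, b=-3, c=-1


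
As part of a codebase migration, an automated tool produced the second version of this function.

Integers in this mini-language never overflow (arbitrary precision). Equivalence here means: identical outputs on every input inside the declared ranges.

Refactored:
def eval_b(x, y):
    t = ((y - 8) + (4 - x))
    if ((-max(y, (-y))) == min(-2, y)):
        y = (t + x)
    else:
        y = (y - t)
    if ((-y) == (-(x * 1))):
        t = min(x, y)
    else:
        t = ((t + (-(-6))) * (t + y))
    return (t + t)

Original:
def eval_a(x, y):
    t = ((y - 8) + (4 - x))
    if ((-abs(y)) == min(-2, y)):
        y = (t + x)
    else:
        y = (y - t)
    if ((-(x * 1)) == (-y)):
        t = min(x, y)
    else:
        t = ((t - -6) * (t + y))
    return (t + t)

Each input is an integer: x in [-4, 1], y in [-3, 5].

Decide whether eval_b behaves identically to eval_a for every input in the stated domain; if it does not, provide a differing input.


Equivalent — the differences include min/max/abs usage differs, arithmetic usage differs, yet no declared input distinguishes the two.
Spot check at x=-4, y=5 — eval_a: t := 5 | ((-abs(y)) == min(-2, y)): false | y := 0 | ((-(x * 1)) == (-y)): false | t := 55 | result 110. eval_b: t := 5 | ((-max(y, (-y))) == min(-2, y)): false | y := 0 | ((-y) == (-(x * 1))): false | t := 55 | result 110. Both give 110.
Sweeping the whole domain (54 inputs) finds no disagreement.
verdict: equivalent


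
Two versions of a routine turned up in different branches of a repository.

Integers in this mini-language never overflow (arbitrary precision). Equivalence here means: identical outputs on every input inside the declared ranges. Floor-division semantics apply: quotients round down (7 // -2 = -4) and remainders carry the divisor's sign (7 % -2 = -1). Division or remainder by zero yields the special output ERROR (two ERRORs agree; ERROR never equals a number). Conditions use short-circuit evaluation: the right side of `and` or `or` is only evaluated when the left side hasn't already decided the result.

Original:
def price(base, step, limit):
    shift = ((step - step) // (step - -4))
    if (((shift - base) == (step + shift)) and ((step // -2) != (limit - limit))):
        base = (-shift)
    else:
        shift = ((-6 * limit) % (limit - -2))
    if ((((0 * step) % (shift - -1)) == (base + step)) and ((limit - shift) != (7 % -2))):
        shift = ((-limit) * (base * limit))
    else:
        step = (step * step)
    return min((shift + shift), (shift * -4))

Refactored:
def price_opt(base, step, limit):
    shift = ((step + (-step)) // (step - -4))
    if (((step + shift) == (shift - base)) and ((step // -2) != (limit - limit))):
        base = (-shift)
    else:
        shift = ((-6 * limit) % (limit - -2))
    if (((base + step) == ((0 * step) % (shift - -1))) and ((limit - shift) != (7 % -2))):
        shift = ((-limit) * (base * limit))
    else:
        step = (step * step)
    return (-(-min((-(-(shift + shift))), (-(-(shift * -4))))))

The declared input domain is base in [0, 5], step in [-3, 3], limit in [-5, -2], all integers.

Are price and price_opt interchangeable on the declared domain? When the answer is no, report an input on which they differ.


Behavior is preserved: although arithmetic usage differs, the outputs never diverge.
Tracing base=5, step=-2, limit=-5: price: shift becomes 0; next (((shift - base) == (step + shift)) and ((step // -2) != (limit - limit))) evaluates to false; next shift becomes 0; next ((((0 * step) % (shift - -1)) == (base + step)) and ((limit - shift) != (7 % -2))) evaluates to false; next step becomes 4; next final value 0 | price_opt: shift becomes 0; next (((step + shift) == (shift - base)) and ((step // -2) != (limit - limit))) evaluates to false; next shift becomes 0; next (((base + step) == ((0 * step) % (shift - -1))) and ((limit - shift) != (7 % -2))) evaluates to false; next step becomes 4; next final value 0 — matching result 0.
An exhaustive pass over the 168 declared inputs shows identical outputs.
verdict: equivalent


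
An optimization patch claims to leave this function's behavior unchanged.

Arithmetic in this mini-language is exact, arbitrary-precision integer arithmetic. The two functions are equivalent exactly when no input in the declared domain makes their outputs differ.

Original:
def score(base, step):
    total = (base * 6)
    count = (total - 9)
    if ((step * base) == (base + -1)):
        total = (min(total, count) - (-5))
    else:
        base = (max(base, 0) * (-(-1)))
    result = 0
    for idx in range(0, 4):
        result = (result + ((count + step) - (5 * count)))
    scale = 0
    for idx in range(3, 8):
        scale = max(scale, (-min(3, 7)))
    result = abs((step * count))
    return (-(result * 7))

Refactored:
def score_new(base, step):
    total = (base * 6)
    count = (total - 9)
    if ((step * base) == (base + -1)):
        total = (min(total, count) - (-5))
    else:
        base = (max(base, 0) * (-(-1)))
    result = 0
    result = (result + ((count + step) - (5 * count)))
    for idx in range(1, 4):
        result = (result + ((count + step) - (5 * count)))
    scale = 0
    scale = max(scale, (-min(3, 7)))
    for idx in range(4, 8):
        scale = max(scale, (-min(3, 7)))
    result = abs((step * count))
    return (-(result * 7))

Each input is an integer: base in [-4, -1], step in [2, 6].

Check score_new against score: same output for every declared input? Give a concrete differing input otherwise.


Side by side, the visible changes include: constant usage differs; min/max/abs usage differs; arithmetic usage differs; statement counts differ; loop structure differs.
As a probe, take base=-4, step=3: score runs total = -24; count = -33; ((step * base) == (base + -1)) -> false; base = 0; result = 0; [idx=0]; result = 135; [idx=1]; result = 270; [idx=2]; result = 405; [idx=3]; result = 540; scale = 0; [idx=3]; scale = 0; [idx=4]; scale = 0; [idx=5]; scale = 0; [idx=6]; scale = 0; [idx=7]; scale = 0; result = 99; return -693; score_new runs total = -24; count = -33; ((step * base) == (base + -1)) -> false; base = 0; result = 0; result = 135; [idx=1]; result = 270; [idx=2]; result = 405; [idx=3]; result = 540; scale = 0; scale = 0; [idx=4]; scale = 0; [idx=5]; scale = 0; [idx=6]; scale = 0; [idx=7]; scale = 0; result = 99; return -693; both end at -693.
Across all 20 domain points the two functions coincide.
verdict: equivalent


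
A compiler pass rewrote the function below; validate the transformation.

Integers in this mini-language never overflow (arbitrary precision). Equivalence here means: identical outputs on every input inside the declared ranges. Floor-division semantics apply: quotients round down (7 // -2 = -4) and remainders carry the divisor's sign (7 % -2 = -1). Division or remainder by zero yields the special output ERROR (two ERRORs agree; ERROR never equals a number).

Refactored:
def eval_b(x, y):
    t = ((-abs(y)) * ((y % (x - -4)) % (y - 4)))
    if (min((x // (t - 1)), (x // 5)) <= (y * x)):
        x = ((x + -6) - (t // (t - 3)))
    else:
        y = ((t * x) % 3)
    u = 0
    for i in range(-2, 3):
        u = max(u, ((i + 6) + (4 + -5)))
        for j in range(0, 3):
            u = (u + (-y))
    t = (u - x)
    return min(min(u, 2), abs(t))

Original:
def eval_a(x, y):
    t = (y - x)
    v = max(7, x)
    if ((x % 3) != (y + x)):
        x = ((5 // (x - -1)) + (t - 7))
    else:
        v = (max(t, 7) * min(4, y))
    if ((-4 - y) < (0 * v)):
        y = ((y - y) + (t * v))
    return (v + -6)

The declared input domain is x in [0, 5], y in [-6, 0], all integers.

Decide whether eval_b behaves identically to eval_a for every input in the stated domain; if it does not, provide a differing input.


Run the pair on x=0, y=-6.
eval_a: t=-6, then v=7, then ((x % 3) != (y + x)) is true, then x=-8, then ((-4 - y) < (0 * v)) is false, then returns 1
eval_b: t=48, then (min((x // (t - 1)), (x // 5)) <= (y * x)) is true, then x=-7, then u=0, then (i=-2), then u=3, then (j=0), then u=9, then (j=1), then u=15, then (j=2), then u=21, then (i=-1), then u=21, then (j=0), then u=27, then (j=1), then u=33, then (j=2), then u=39, then (i=0), then u=39, then (j=0), then u=45, then (j=1), then u=51, then (j=2), then u=57, then (i=1), then u=57, then (j=0), then u=63, then (j=1), then u=69, then (j=2), then u=75, then (i=2), then u=75, then (j=0), then u=81, then (j=1), then u=87, then (j=2), then u=93, then t=100, then returns 2
1 and 2 differ, so these are not the same function on this domain.
verdict: not equivalent; witness: x=0, y=-6


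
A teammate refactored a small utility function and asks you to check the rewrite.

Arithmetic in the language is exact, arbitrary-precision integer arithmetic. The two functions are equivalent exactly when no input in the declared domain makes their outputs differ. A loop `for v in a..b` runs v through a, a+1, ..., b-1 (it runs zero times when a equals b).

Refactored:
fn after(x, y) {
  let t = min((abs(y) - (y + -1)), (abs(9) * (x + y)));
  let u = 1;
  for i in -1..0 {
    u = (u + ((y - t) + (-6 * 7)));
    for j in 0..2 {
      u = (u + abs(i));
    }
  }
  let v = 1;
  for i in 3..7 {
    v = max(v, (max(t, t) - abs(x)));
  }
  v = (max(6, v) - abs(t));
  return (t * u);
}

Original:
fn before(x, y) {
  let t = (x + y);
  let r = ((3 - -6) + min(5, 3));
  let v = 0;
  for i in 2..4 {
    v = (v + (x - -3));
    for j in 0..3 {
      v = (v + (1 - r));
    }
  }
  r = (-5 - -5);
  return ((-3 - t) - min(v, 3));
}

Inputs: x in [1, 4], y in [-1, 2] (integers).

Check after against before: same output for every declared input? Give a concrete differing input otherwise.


Evaluate both at x=1, y=-1.
before: t := 0 | r := 12 | v := 0 | iter i=2: | v := 4 | iter j=0: | v := -7 | iter j=1: | v := -18 | iter j=2: | v := -29 | iter i=3: | v := -25 | iter j=0: | v := -36 | iter j=1: | v := -47 | iter j=2: | v := -58 | r := 0 | result 55
after: t := 0 | u := 1 | iter i=-1: | u := -42 | iter j=0: | u := -41 | iter j=1: | u := -40 | v := 1 | iter i=3: | v := 1 | iter i=4: | v := 1 | iter i=5: | v := 1 | iter i=6: | v := 1 | v := 6 | result 0
55 and 0 differ, so these are not the same function on this domain.
verdict: not equivalent; witness: x=1, y=-1


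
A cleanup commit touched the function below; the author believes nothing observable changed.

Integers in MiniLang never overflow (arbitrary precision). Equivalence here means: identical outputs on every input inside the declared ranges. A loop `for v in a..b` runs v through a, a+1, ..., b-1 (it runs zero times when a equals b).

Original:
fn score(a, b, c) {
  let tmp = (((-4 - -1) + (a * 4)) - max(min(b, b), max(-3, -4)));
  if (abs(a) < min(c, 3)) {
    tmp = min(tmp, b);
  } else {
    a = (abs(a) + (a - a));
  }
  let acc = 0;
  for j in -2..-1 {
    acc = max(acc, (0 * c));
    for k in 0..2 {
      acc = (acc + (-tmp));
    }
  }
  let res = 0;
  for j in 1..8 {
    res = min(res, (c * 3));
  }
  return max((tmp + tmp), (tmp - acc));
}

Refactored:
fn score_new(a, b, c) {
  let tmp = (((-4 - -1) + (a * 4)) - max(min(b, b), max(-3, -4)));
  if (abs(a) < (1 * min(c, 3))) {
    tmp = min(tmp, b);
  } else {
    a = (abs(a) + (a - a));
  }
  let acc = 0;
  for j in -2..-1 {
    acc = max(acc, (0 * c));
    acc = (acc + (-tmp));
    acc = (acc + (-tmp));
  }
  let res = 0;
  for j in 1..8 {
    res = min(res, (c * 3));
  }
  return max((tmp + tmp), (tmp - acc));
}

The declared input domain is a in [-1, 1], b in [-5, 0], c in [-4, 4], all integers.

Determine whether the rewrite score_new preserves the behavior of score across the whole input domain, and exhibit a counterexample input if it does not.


Reading the diff, among the changes: loop structure differs, plus local variable names differ, plus constant usage differs, plus arithmetic usage differs.
As a probe, take a=0, b=-3, c=-1: score runs tmp := 0 | (abs(a) < min(c, 3)): false | a := 0 | acc := 0 | iter j=-2: | acc := 0 | iter k=0: | acc := 0 | iter k=1: | acc := 0 | res := 0 | iter j=1: | res := -3 | iter j=2: | res := -3 | iter j=3: | res := -3 | iter j=4: | res := -3 | iter j=5: | res := -3 | iter j=6: | res := -3 | iter j=7: | res := -3 | result 0; score_new runs tmp := 0 | (abs(a) < (1 * min(c, 3))): false | a := 0 | acc := 0 | iter j=-2: | acc := 0 | acc := 0 | acc := 0 | res := 0 | iter j=1: | res := -3 | iter j=2: | res := -3 | iter j=3: | res := -3 | iter j=4: | res := -3 | iter j=5: | res := -3 | iter j=6: | res := -3 | iter j=7: | res := -3 | result 0; both end at 0.
Across all 162 domain points the two functions coincide.
verdict: equivalent


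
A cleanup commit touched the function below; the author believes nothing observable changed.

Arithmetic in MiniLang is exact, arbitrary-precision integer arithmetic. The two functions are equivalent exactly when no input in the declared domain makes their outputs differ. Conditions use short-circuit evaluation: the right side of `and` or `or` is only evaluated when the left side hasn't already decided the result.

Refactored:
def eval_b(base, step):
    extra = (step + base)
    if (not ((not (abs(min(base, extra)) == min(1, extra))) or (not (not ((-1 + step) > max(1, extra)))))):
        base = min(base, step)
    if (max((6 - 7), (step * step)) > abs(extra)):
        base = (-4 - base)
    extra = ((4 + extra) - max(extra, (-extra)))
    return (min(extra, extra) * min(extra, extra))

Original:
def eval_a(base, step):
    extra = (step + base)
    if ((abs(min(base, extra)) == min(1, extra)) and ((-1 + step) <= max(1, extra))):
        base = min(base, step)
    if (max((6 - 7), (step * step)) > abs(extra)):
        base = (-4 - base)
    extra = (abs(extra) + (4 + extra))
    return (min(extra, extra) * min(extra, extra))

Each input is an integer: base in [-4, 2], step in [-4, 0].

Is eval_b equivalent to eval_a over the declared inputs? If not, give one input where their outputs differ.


Run the pair on base=-4, step=-4.
eval_a: extra := -8 | ((abs(min(base, extra)) == min(1, extra)) and ((-1 + step) <= max(1, extra))): false | (max((6 - 7), (step * step)) > abs(extra)): true | base := 0 | extra := 4 | result 16
eval_b: extra := -8 | (not ((not (abs(min(base, extra)) == min(1, extra))) or (not (not ((-1 + step) > max(1, extra)))))): false | (max((6 - 7), (step * step)) > abs(extra)): true | base := 0 | extra := -12 | result 144
16 vs 144 — the two versions disagree here.
verdict: not equivalent; witness: base=-4, step=-4


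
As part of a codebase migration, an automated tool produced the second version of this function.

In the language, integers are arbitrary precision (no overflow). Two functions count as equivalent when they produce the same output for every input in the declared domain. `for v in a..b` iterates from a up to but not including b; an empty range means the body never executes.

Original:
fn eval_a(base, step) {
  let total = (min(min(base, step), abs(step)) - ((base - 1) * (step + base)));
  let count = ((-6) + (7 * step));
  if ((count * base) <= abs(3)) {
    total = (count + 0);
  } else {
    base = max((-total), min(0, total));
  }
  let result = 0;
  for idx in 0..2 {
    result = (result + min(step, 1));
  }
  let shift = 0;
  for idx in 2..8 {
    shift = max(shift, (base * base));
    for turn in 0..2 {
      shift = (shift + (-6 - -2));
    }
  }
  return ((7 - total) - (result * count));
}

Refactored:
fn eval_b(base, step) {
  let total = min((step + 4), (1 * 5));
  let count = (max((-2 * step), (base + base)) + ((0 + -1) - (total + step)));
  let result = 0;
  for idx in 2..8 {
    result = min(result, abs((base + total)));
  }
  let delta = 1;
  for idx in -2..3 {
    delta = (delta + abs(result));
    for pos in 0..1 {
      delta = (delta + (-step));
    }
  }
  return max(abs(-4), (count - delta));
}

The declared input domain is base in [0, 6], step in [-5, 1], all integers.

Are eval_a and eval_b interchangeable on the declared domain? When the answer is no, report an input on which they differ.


At base=0, step=-5: eval_a gives -362, eval_b gives 4.
verdict: not equivalent; witness: base=0, step=-5


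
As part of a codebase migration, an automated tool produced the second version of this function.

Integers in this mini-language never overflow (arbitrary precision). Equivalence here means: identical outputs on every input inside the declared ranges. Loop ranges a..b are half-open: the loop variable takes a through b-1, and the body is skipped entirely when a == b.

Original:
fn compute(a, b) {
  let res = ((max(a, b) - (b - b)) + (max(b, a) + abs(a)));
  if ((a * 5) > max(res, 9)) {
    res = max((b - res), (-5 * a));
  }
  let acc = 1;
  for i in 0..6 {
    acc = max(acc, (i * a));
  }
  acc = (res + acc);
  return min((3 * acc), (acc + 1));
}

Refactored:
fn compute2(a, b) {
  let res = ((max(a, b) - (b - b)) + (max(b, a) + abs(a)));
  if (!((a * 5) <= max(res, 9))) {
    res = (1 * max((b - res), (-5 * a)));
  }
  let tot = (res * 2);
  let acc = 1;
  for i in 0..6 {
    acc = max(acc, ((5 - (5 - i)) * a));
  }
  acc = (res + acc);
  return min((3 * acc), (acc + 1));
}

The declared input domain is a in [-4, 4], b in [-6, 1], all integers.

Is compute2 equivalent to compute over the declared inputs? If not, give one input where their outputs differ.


The two are interchangeable: local variable names differ, boolean connective usage differs, comparison usage differs, constant usage differs, statement counts differ, arithmetic usage differs, and every declared input agrees.
As a probe, take a=3, b=-1: compute runs res := 9 | ((a * 5) > max(res, 9)): true | res := -10 | acc := 1 | iter i=0: | acc := 1 | iter i=1: | acc := 3 | iter i=2: | acc := 6 | iter i=3: | acc := 9 | iter i=4: | acc := 12 | iter i=5: | acc := 15 | acc := 5 | result 6; compute2 runs res := 9 | (!((a * 5) <= max(res, 9))): true | res := -10 | tot := -20 | acc := 1 | iter i=0: | acc := 1 | iter i=1: | acc := 3 | iter i=2: | acc := 6 | iter i=3: | acc := 9 | iter i=4: | acc := 12 | iter i=5: | acc := 15 | acc := 5 | result 6; both end at 6.
An exhaustive pass over the 72 declared inputs shows identical outputs.
verdict: equivalent


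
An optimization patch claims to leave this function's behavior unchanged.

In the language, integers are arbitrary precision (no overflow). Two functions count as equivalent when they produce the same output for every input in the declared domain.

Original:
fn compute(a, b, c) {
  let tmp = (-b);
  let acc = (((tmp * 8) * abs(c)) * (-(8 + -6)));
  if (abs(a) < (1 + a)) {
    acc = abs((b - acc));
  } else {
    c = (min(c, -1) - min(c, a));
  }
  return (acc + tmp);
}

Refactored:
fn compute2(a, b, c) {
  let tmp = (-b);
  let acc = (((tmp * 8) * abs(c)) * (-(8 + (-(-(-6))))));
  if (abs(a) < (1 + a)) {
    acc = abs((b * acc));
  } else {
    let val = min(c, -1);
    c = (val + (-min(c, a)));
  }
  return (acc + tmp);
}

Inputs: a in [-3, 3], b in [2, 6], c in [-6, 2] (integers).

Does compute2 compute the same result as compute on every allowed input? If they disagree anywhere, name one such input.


The rewrite breaks on a=0, b=2, c=-6, where the results are 188 and 382.
compute: tmp becomes -2; next acc becomes 192; next (abs(a) < (1 + a)) evaluates to true; next acc becomes 190; next final value 188
compute2: tmp becomes -2; next acc becomes 192; next (abs(a) < (1 + a)) evaluates to true; next acc becomes 384; next final value 382
verdict: not equivalent; witness: a=0, b=2, c=-6


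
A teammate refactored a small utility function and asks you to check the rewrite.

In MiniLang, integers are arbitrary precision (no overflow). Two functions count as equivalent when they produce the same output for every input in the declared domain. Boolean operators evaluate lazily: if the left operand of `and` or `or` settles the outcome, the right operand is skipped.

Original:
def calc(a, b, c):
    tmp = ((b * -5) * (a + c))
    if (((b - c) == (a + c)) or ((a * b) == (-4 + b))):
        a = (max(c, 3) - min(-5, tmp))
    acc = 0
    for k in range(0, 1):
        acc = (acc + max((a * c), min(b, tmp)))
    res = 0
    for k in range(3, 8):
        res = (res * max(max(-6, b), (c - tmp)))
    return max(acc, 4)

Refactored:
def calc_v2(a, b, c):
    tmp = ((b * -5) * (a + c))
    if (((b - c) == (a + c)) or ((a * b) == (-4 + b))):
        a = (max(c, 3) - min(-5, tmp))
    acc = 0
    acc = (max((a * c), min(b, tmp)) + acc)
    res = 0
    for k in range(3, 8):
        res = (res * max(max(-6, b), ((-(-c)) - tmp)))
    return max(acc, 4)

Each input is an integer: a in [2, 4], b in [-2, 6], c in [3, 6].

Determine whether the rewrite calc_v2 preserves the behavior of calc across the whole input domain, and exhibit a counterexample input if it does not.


Behavior is preserved: although loop structure differs; statement counts differ, the outputs never diverge.
As a probe, take a=4, b=4, c=3: calc runs tmp=-140, then (((b - c) == (a + c)) or ((a * b) == (-4 + b))) is false, then acc=0, then (k=0), then acc=12, then res=0, then (k=3), then res=0, then (k=4), then res=0, then (k=5), then res=0, then (k=6), then res=0, then (k=7), then res=0, then returns 12; calc_v2 runs tmp=-140, then (((b - c) == (a + c)) or ((a * b) == (-4 + b))) is false, then acc=0, then acc=12, then res=0, then (k=3), then res=0, then (k=4), then res=0, then (k=5), then res=0, then (k=6), then res=0, then (k=7), then res=0, then returns 12; both end at 12.
Every one of the 108 inputs gives matching results.
verdict: equivalent


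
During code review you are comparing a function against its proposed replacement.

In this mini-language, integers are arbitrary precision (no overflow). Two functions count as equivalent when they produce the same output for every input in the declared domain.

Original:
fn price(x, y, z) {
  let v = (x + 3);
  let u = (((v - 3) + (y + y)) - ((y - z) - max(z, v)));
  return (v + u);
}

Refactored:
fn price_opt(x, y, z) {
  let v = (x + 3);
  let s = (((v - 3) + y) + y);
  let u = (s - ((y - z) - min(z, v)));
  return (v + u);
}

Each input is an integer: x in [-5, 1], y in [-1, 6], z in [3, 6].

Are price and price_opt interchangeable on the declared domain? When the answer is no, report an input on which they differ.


Consider the input x=-5, y=-1, z=3.
price: v=-2, then u=0, then returns -2
price_opt: v=-2, then s=-7, then u=-5, then returns -7
-2 against -7: the behavior changed.
verdict: not equivalent; witness: x=-5, y=-1, z=3


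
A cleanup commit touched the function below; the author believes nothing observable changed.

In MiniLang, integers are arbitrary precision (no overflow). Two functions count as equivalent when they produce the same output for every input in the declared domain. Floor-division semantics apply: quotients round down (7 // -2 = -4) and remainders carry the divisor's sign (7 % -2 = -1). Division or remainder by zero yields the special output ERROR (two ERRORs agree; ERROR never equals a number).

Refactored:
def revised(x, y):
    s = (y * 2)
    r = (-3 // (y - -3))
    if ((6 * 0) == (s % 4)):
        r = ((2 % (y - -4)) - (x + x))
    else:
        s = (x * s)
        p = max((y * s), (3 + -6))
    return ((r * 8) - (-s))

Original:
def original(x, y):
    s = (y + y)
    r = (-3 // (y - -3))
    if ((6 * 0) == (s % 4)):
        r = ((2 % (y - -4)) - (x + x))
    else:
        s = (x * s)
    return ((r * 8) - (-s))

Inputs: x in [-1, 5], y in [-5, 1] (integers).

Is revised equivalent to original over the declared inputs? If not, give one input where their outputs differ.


Comparing the listings, the differences include: statement counts differ, min/max/abs usage differs, constant usage differs, local variable names differ, arithmetic usage differs.
Spot check at x=3, y=-5 — original: s=-10, then r=1, then ((6 * 0) == (s % 4)) is false, then s=-30, then returns -22. revised: s=-10, then r=1, then ((6 * 0) == (s % 4)) is false, then s=-30, then p=150, then returns -22. Both give -22.
Across all 49 domain points the two functions coincide.
verdict: equivalent
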